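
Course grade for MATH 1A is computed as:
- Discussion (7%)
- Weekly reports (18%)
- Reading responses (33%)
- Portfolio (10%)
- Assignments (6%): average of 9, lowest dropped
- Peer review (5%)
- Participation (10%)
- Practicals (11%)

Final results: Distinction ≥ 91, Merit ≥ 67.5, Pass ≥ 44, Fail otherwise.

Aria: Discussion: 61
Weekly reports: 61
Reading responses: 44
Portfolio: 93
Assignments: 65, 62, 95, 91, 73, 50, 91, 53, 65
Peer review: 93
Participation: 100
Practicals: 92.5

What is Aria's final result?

Assignments: drop 50 → average of remaining 8 = 595/8 = 74.375
Weighted total:
  Discussion 61 × 0.07 = 4.27
  Weekly reports 61 × 0.18 = 10.98
  Reading responses 44 × 0.33 = 14.52
  Portfolio 93 × 0.1 = 9.3
  Assignments 74.375 × 0.06 = 4.4625
  Peer review 93 × 0.05 = 4.65
  Participation 100 × 0.1 = 10
  Practicals 92.5 × 0.11 = 10.175
Sum = 68.3575
68.3575 is ≥ 67.5 and < 91 → Merit

Merit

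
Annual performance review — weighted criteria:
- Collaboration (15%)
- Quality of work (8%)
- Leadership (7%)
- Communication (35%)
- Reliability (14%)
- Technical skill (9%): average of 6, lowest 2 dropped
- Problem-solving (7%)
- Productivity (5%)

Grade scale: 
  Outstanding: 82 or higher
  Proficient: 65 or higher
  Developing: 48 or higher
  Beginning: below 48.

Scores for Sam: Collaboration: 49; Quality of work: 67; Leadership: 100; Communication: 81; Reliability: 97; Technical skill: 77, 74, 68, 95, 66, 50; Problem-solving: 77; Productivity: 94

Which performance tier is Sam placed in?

Proficient

Technical skill: drop 50, 66 → average of remaining 4 = 314/4 = 78.5
Weighted total:
  Collaboration 49 × 0.15 = 7.35
  Quality of work 67 × 0.08 = 5.36
  Leadership 100 × 0.07 = 7
  Communication 81 × 0.35 = 28.35
  Reliability 97 × 0.14 = 13.58
  Technical skill 78.5 × 0.09 = 7.065
  Problem-solving 77 × 0.07 = 5.39
  Productivity 94 × 0.05 = 4.7
Sum = 78.795
78.795 is ≥ 65 and < 82 → Proficient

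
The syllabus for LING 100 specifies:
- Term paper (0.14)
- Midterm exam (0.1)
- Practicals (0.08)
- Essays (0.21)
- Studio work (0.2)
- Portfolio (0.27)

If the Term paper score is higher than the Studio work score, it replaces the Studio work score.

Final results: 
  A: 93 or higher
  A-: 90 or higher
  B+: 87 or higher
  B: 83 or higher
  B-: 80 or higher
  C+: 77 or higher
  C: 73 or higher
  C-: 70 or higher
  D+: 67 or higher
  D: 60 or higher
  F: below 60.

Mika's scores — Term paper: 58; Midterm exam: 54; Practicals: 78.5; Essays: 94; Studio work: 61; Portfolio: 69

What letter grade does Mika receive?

Term paper (58) ≤ Studio work (61), so Studio work stays at 61.
Weighted total:
  Term paper 58 × 0.14 = 8.12
  Midterm exam 54 × 0.1 = 5.4
  Practicals 78.5 × 0.08 = 6.28
  Essays 94 × 0.21 = 19.74
  Studio work 61 × 0.2 = 12.2
  Portfolio 69 × 0.27 = 18.63
Sum = 70.37
70.37 is ≥ 70 and < 73 → C-

C-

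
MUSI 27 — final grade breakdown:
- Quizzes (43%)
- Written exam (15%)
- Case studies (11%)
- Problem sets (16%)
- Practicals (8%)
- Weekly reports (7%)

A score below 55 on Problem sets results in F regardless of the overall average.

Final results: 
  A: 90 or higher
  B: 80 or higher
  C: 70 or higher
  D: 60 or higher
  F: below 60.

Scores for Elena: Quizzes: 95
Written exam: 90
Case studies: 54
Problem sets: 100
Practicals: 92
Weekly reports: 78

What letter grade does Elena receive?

Problem sets score 100 ≥ 55: minimum met.
Weighted total:
  Quizzes 95 × 0.43 = 40.85
  Written exam 90 × 0.15 = 13.5
  Case studies 54 × 0.11 = 5.94
  Problem sets 100 × 0.16 = 16
  Practicals 92 × 0.08 = 7.36
  Weekly reports 78 × 0.07 = 5.46
Sum = 89.11
89.11 is ≥ 80 and < 90 → B

B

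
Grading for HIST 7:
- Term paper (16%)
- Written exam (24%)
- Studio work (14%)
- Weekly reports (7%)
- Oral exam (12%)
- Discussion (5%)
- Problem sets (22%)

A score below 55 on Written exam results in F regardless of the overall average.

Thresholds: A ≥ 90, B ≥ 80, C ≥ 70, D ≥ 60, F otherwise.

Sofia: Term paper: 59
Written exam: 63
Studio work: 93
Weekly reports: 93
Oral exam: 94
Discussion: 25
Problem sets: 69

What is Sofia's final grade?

C

Written exam score 63 ≥ 55: minimum met.
Weighted total:
  Term paper 59 × 0.16 = 9.44
  Written exam 63 × 0.24 = 15.12
  Studio work 93 × 0.14 = 13.02
  Weekly reports 93 × 0.07 = 6.51
  Oral exam 94 × 0.12 = 11.28
  Discussion 25 × 0.05 = 1.25
  Problem sets 69 × 0.22 = 15.18
Sum = 71.8
71.8 is ≥ 70 and < 80 → C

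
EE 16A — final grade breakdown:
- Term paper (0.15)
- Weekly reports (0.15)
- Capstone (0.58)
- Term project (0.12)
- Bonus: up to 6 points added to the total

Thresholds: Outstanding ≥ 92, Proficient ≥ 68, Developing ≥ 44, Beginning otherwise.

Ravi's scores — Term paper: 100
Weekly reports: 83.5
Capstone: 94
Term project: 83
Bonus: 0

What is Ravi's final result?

Weighted total:
  Term paper 100 × 0.15 = 15
  Weekly reports 83.5 × 0.15 = 12.525
  Capstone 94 × 0.58 = 54.52
  Term project 83 × 0.12 = 9.96
Sum = 92.005
Bonus: 92.005 + 0 = 92.005
92.005 ≥ 92 → Outstanding

Outstanding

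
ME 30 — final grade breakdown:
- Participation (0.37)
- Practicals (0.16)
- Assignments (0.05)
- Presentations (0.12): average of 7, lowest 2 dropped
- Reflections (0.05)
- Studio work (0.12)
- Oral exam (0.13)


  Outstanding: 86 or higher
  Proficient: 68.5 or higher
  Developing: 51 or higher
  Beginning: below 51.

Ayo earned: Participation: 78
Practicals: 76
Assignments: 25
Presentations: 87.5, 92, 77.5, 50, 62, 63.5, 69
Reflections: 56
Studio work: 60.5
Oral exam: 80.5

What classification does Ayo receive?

Proficient

Presentations: drop 50, 62 → average of remaining 5 = 389.5/5 = 77.9
Weighted total:
  Participation 78 × 0.37 = 28.86
  Practicals 76 × 0.16 = 12.16
  Assignments 25 × 0.05 = 1.25
  Presentations 77.9 × 0.12 = 9.348
  Reflections 56 × 0.05 = 2.8
  Studio work 60.5 × 0.12 = 7.26
  Oral exam 80.5 × 0.13 = 10.465
Sum = 72.143
72.143 is ≥ 68.5 and < 86 → Proficient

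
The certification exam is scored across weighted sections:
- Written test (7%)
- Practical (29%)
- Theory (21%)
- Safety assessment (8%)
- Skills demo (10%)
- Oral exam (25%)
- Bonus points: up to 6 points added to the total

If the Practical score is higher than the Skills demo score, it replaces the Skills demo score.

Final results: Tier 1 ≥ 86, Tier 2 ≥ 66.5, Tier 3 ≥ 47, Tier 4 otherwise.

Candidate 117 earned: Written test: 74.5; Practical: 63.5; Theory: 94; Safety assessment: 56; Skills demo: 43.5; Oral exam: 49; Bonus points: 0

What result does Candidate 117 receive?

Practical (63.5) > Skills demo (43.5), so Skills demo counts as 63.5.
Weighted total:
  Written test 74.5 × 0.07 = 5.215
  Practical 63.5 × 0.29 = 18.415
  Theory 94 × 0.21 = 19.74
  Safety assessment 56 × 0.08 = 4.48
  Skills demo 63.5 × 0.1 = 6.35
  Oral exam 49 × 0.25 = 12.25
Sum = 66.45
Bonus points: 66.45 + 0 = 66.45
66.45 is ≥ 47 and < 66.5 → Tier 3

Tier 3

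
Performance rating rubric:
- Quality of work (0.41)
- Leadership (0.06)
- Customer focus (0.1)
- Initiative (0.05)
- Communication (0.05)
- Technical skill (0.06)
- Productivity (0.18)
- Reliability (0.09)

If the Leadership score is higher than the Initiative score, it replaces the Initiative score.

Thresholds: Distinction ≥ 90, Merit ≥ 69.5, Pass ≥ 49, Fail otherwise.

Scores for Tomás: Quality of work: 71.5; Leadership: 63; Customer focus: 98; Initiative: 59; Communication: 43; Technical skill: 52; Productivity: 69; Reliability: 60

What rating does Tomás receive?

Pass

Leadership (63) > Initiative (59), so Initiative counts as 63.
Weighted total:
  Quality of work 71.5 × 0.41 = 29.315
  Leadership 63 × 0.06 = 3.78
  Customer focus 98 × 0.1 = 9.8
  Initiative 63 × 0.05 = 3.15
  Communication 43 × 0.05 = 2.15
  Technical skill 52 × 0.06 = 3.12
  Productivity 69 × 0.18 = 12.42
  Reliability 60 × 0.09 = 5.4
Sum = 69.135
69.135 is ≥ 49 and < 69.5 → Pass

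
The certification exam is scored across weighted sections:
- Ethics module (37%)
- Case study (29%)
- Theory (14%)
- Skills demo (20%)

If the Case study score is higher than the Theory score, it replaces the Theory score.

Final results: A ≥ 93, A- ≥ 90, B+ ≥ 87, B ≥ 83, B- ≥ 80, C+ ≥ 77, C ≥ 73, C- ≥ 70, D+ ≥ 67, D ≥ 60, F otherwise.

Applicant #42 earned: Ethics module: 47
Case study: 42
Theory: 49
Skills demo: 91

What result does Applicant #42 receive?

Case study (42) ≤ Theory (49), so Theory stays at 49.
Weighted total:
  Ethics module 47 × 0.37 = 17.39
  Case study 42 × 0.29 = 12.18
  Theory 49 × 0.14 = 6.86
  Skills demo 91 × 0.2 = 18.2
Sum = 54.63
54.63 < 60 → F

F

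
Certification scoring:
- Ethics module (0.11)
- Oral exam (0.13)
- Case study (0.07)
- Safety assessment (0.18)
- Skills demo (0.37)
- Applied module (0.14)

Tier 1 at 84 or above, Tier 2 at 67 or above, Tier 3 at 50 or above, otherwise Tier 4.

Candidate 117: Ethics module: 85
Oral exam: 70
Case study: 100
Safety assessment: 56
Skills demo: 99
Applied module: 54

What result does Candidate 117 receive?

Weighted total:
  Ethics module 85 × 0.11 = 9.35
  Oral exam 70 × 0.13 = 9.1
  Case study 100 × 0.07 = 7
  Safety assessment 56 × 0.18 = 10.08
  Skills demo 99 × 0.37 = 36.63
  Applied module 54 × 0.14 = 7.56
Sum = 79.72
79.72 is ≥ 67 and < 84 → Tier 2

Tier 2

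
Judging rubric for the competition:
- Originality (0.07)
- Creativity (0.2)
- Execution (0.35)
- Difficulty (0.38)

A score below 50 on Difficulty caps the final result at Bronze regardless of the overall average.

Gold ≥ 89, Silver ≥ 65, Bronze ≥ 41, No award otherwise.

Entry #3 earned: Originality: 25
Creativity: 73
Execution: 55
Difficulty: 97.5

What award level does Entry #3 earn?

Silver

Difficulty score 97.5 ≥ 50: minimum met.
Weighted total:
  Originality 25 × 0.07 = 1.75
  Creativity 73 × 0.2 = 14.6
  Execution 55 × 0.35 = 19.25
  Difficulty 97.5 × 0.38 = 37.05
Sum = 72.65
72.65 is ≥ 65 and < 89 → Silver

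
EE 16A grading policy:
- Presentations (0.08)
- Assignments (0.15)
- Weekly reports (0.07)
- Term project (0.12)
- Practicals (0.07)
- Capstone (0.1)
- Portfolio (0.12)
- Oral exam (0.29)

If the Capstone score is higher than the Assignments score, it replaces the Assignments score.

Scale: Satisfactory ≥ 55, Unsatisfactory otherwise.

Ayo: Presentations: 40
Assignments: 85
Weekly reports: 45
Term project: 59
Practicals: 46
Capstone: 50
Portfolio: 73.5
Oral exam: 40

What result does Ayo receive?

Capstone (50) ≤ Assignments (85), so Assignments stays at 85.
Weighted total:
  Presentations 40 × 0.08 = 3.2
  Assignments 85 × 0.15 = 12.75
  Weekly reports 45 × 0.07 = 3.15
  Term project 59 × 0.12 = 7.08
  Practicals 46 × 0.07 = 3.22
  Capstone 50 × 0.1 = 5
  Portfolio 73.5 × 0.12 = 8.82
  Oral exam 40 × 0.29 = 11.6
Sum = 54.82
54.82 < 55 → Unsatisfactory

Unsatisfactory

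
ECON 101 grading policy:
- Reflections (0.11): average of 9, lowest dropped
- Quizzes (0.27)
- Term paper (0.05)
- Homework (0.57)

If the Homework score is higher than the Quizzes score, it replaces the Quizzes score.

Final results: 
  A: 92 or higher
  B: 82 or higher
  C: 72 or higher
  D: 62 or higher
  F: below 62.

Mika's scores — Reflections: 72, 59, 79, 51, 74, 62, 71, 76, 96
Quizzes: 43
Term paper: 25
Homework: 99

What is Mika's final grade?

Reflections: drop 51 → average of remaining 8 = 589/8 = 73.625
Homework (99) > Quizzes (43), so Quizzes counts as 99.
Weighted total:
  Reflections 73.625 × 0.11 = 8.09875
  Quizzes 99 × 0.27 = 26.73
  Term paper 25 × 0.05 = 1.25
  Homework 99 × 0.57 = 56.43
Sum = 92.50875
92.50875 ≥ 92 → A

A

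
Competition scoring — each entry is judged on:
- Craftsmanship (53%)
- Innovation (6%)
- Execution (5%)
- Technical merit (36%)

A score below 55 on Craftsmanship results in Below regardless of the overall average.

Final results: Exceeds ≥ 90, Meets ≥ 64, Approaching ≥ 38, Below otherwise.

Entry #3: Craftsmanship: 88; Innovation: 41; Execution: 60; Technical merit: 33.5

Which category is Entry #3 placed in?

Craftsmanship score 88 ≥ 55: minimum met.
Weighted total:
  Craftsmanship 88 × 0.53 = 46.64
  Innovation 41 × 0.06 = 2.46
  Execution 60 × 0.05 = 3
  Technical merit 33.5 × 0.36 = 12.06
Sum = 64.16
64.16 is ≥ 64 and < 90 → Meets

Meets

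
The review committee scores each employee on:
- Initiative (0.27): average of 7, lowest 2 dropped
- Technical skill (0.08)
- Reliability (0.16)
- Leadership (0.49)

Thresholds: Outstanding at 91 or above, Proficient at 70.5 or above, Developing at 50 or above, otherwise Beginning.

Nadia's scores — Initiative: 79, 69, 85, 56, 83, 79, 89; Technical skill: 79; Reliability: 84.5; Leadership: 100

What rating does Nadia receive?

Outstanding

Initiative: drop 56, 69 → average of remaining 5 = 415/5 = 83
Weighted total:
  Initiative 83 × 0.27 = 22.41
  Technical skill 79 × 0.08 = 6.32
  Reliability 84.5 × 0.16 = 13.52
  Leadership 100 × 0.49 = 49
Sum = 91.25
91.25 ≥ 91 → Outstanding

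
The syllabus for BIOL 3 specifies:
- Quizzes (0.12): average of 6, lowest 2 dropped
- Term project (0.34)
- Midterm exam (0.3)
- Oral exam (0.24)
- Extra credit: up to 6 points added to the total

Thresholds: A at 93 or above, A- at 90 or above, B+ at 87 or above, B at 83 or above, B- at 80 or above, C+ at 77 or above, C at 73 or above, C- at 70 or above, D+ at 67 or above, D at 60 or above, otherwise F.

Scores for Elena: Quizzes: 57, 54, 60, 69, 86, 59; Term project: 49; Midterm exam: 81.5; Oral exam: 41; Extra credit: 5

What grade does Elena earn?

D

Quizzes: drop 54, 57 → average of remaining 4 = 274/4 = 68.5
Weighted total:
  Quizzes 68.5 × 0.12 = 8.22
  Term project 49 × 0.34 = 16.66
  Midterm exam 81.5 × 0.3 = 24.45
  Oral exam 41 × 0.24 = 9.84
Sum = 59.17
Extra credit: 59.17 + 5 = 64.17
64.17 is ≥ 60 and < 67 → D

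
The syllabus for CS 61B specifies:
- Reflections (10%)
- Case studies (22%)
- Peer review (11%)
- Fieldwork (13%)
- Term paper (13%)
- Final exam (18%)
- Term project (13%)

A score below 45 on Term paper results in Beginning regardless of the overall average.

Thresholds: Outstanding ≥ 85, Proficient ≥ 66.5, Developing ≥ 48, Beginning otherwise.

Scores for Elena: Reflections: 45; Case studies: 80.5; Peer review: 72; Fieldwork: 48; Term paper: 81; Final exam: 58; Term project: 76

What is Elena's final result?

Term paper score 81 ≥ 45: minimum met.
Weighted total:
  Reflections 45 × 0.1 = 4.5
  Case studies 80.5 × 0.22 = 17.71
  Peer review 72 × 0.11 = 7.92
  Fieldwork 48 × 0.13 = 6.24
  Term paper 81 × 0.13 = 10.53
  Final exam 58 × 0.18 = 10.44
  Term project 76 × 0.13 = 9.88
Sum = 67.22
67.22 is ≥ 66.5 and < 85 → Proficient

Proficient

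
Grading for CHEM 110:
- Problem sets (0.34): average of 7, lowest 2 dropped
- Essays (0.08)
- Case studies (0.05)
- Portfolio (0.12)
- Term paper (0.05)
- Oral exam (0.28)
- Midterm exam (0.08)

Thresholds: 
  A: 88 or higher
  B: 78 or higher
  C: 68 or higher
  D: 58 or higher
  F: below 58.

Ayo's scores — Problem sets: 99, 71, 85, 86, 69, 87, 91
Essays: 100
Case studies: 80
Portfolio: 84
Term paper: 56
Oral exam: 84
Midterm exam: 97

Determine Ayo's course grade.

Problem sets: drop 69, 71 → average of remaining 5 = 448/5 = 89.6
Weighted total:
  Problem sets 89.6 × 0.34 = 30.464
  Essays 100 × 0.08 = 8
  Case studies 80 × 0.05 = 4
  Portfolio 84 × 0.12 = 10.08
  Term paper 56 × 0.05 = 2.8
  Oral exam 84 × 0.28 = 23.52
  Midterm exam 97 × 0.08 = 7.76
Sum = 86.624
86.624 is ≥ 78 and < 88 → B

B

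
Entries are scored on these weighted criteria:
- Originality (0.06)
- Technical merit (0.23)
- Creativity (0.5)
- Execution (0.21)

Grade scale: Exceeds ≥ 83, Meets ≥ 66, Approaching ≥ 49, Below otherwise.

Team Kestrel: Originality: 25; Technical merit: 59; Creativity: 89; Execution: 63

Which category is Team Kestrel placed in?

Meets

Weighted total:
  Originality 25 × 0.06 = 1.5
  Technical merit 59 × 0.23 = 13.57
  Creativity 89 × 0.5 = 44.5
  Execution 63 × 0.21 = 13.23
Sum = 72.8
72.8 is ≥ 66 and < 83 → Meets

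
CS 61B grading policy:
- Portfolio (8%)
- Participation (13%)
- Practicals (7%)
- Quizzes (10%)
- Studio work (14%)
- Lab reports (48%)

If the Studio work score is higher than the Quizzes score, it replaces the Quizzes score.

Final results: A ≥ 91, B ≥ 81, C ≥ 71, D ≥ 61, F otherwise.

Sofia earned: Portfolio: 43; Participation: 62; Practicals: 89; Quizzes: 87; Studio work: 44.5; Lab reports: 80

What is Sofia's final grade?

Studio work (44.5) ≤ Quizzes (87), so Quizzes stays at 87.
Weighted total:
  Portfolio 43 × 0.08 = 3.44
  Participation 62 × 0.13 = 8.06
  Practicals 89 × 0.07 = 6.23
  Quizzes 87 × 0.1 = 8.7
  Studio work 44.5 × 0.14 = 6.23
  Lab reports 80 × 0.48 = 38.4
Sum = 71.06
71.06 is ≥ 71 and < 81 → C

C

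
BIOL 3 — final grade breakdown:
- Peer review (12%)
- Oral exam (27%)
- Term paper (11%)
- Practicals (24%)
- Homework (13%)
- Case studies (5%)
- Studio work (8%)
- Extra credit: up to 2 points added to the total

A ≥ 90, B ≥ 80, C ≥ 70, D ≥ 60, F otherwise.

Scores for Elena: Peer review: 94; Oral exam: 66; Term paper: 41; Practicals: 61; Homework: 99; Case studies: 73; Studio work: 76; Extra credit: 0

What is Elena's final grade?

Weighted total:
  Peer review 94 × 0.12 = 11.28
  Oral exam 66 × 0.27 = 17.82
  Term paper 41 × 0.11 = 4.51
  Practicals 61 × 0.24 = 14.64
  Homework 99 × 0.13 = 12.87
  Case studies 73 × 0.05 = 3.65
  Studio work 76 × 0.08 = 6.08
Sum = 70.85
Extra credit: 70.85 + 0 = 70.85
70.85 is ≥ 70 and < 80 → C

C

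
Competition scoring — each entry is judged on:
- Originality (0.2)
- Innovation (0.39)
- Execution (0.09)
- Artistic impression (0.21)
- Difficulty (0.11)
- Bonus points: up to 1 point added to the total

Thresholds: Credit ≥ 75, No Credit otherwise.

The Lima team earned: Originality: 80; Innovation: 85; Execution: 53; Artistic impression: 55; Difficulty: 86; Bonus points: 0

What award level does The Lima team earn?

No Credit

Weighted total:
  Originality 80 × 0.2 = 16
  Innovation 85 × 0.39 = 33.15
  Execution 53 × 0.09 = 4.77
  Artistic impression 55 × 0.21 = 11.55
  Difficulty 86 × 0.11 = 9.46
Sum = 74.93
Bonus points: 74.93 + 0 = 74.93
74.93 < 75 → No Credit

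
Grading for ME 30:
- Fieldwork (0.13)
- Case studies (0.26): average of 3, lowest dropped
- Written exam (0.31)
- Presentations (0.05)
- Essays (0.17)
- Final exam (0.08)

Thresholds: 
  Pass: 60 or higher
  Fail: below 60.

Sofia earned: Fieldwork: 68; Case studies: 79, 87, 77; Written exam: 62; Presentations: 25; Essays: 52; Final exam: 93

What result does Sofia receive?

Case studies: drop 77 → average of remaining 2 = 166/2 = 83
Weighted total:
  Fieldwork 68 × 0.13 = 8.84
  Case studies 83 × 0.26 = 21.58
  Written exam 62 × 0.31 = 19.22
  Presentations 25 × 0.05 = 1.25
  Essays 52 × 0.17 = 8.84
  Final exam 93 × 0.08 = 7.44
Sum = 67.17
67.17 ≥ 60 → Pass

Pass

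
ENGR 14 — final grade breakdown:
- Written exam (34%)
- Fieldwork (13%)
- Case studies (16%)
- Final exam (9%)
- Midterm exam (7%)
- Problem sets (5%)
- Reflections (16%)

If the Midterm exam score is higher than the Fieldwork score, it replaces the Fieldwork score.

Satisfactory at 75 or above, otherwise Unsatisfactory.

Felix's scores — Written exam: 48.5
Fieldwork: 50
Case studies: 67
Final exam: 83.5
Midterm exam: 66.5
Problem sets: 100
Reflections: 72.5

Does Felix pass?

Unsatisfactory

Midterm exam (66.5) > Fieldwork (50), so Fieldwork counts as 66.5.
Weighted total:
  Written exam 48.5 × 0.34 = 16.49
  Fieldwork 66.5 × 0.13 = 8.645
  Case studies 67 × 0.16 = 10.72
  Final exam 83.5 × 0.09 = 7.515
  Midterm exam 66.5 × 0.07 = 4.655
  Problem sets 100 × 0.05 = 5
  Reflections 72.5 × 0.16 = 11.6
Sum = 64.625
64.625 < 75 → Unsatisfactory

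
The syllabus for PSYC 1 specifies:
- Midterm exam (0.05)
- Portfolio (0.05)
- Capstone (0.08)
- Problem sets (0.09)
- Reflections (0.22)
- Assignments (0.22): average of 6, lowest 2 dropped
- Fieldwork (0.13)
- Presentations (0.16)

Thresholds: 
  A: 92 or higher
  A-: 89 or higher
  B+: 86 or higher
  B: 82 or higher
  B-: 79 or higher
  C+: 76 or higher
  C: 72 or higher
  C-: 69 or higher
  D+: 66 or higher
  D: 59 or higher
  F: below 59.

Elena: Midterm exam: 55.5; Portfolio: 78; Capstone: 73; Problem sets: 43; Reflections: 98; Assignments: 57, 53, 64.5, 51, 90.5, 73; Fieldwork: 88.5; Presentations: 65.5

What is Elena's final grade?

C

Assignments: drop 51, 53 → average of remaining 4 = 285/4 = 71.25
Weighted total:
  Midterm exam 55.5 × 0.05 = 2.775
  Portfolio 78 × 0.05 = 3.9
  Capstone 73 × 0.08 = 5.84
  Problem sets 43 × 0.09 = 3.87
  Reflections 98 × 0.22 = 21.56
  Assignments 71.25 × 0.22 = 15.675
  Fieldwork 88.5 × 0.13 = 11.505
  Presentations 65.5 × 0.16 = 10.48
Sum = 75.605
75.605 is ≥ 72 and < 76 → C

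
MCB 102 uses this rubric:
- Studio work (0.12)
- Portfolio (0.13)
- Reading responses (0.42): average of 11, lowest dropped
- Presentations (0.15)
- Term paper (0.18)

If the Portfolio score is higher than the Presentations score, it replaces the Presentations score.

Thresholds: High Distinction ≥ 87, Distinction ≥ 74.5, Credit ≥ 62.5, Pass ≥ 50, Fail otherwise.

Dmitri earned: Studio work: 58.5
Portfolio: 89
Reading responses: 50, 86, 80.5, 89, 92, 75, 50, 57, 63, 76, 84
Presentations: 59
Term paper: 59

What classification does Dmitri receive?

Credit

Reading responses: drop 50 → average of remaining 10 = 752.5/10 = 75.25
Portfolio (89) > Presentations (59), so Presentations counts as 89.
Weighted total:
  Studio work 58.5 × 0.12 = 7.02
  Portfolio 89 × 0.13 = 11.57
  Reading responses 75.25 × 0.42 = 31.605
  Presentations 89 × 0.15 = 13.35
  Term paper 59 × 0.18 = 10.62
Sum = 74.165
74.165 is ≥ 62.5 and < 74.5 → Credit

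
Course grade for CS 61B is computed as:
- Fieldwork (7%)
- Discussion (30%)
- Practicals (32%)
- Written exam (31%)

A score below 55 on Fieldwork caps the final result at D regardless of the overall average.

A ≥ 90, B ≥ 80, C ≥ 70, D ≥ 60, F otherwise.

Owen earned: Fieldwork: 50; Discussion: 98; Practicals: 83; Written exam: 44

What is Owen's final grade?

D

Fieldwork score 50 < 55: minimum not met.
Weighted total:
  Fieldwork 50 × 0.07 = 3.5
  Discussion 98 × 0.3 = 29.4
  Practicals 83 × 0.32 = 26.56
  Written exam 44 × 0.31 = 13.64
Sum = 73.1
73.1 would be C; cap at D applies → D.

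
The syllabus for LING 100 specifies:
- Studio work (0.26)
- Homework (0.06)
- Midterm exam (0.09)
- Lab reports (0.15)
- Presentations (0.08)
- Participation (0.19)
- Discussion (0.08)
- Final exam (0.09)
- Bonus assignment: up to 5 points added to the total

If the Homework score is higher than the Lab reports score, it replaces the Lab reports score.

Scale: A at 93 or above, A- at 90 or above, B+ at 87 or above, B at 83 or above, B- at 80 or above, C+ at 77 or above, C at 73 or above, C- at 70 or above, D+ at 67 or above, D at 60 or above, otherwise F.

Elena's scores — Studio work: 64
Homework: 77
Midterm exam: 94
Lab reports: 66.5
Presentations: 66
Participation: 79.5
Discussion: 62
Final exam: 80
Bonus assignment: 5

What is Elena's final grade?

Homework (77) > Lab reports (66.5), so Lab reports counts as 77.
Weighted total:
  Studio work 64 × 0.26 = 16.64
  Homework 77 × 0.06 = 4.62
  Midterm exam 94 × 0.09 = 8.46
  Lab reports 77 × 0.15 = 11.55
  Presentations 66 × 0.08 = 5.28
  Participation 79.5 × 0.19 = 15.105
  Discussion 62 × 0.08 = 4.96
  Final exam 80 × 0.09 = 7.2
Sum = 73.815
Bonus assignment: 73.815 + 5 = 78.815
78.815 is ≥ 77 and < 80 → C+

C+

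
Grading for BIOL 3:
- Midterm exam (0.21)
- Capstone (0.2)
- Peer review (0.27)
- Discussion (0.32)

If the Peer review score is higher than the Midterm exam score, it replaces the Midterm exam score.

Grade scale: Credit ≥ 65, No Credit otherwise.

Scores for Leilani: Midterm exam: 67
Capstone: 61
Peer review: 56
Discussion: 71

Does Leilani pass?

No Credit

Peer review (56) ≤ Midterm exam (67), so Midterm exam stays at 67.
Weighted total:
  Midterm exam 67 × 0.21 = 14.07
  Capstone 61 × 0.2 = 12.2
  Peer review 56 × 0.27 = 15.12
  Discussion 71 × 0.32 = 22.72
Sum = 64.11
64.11 < 65 → No Credit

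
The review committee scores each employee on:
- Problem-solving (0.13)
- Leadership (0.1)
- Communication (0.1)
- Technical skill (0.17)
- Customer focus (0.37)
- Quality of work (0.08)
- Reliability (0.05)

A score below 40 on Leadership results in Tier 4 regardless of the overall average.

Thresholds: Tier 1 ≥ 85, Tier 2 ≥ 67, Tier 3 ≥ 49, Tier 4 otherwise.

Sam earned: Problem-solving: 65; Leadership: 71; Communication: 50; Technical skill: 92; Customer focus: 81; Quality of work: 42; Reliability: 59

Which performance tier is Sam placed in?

Leadership score 71 ≥ 40: minimum met.
Weighted total:
  Problem-solving 65 × 0.13 = 8.45
  Leadership 71 × 0.1 = 7.1
  Communication 50 × 0.1 = 5
  Technical skill 92 × 0.17 = 15.64
  Customer focus 81 × 0.37 = 29.97
  Quality of work 42 × 0.08 = 3.36
  Reliability 59 × 0.05 = 2.95
Sum = 72.47
72.47 is ≥ 67 and < 85 → Tier 2

Tier 2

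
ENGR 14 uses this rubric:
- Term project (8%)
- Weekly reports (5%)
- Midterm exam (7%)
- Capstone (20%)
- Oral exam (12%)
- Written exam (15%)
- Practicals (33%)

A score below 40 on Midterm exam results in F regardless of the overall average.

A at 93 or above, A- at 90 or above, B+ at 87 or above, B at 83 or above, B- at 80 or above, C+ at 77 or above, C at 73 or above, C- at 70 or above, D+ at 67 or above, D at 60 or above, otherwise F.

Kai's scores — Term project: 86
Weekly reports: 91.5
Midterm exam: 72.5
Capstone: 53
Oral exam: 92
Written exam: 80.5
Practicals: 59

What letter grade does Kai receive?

Midterm exam score 72.5 ≥ 40: minimum met.
Weighted total:
  Term project 86 × 0.08 = 6.88
  Weekly reports 91.5 × 0.05 = 4.575
  Midterm exam 72.5 × 0.07 = 5.075
  Capstone 53 × 0.2 = 10.6
  Oral exam 92 × 0.12 = 11.04
  Written exam 80.5 × 0.15 = 12.075
  Practicals 59 × 0.33 = 19.47
Sum = 69.715
69.715 is ≥ 67 and < 70 → D+

D+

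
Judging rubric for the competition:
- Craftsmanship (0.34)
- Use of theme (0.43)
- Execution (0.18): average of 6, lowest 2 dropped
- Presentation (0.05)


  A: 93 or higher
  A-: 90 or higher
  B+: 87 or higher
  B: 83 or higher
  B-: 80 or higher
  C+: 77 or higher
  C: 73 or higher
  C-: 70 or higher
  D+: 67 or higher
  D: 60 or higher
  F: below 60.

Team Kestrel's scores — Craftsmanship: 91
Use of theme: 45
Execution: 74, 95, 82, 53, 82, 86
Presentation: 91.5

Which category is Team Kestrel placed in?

Execution: drop 53, 74 → average of remaining 4 = 345/4 = 86.25
Weighted total:
  Craftsmanship 91 × 0.34 = 30.94
  Use of theme 45 × 0.43 = 19.35
  Execution 86.25 × 0.18 = 15.525
  Presentation 91.5 × 0.05 = 4.575
Sum = 70.39
70.39 is ≥ 70 and < 73 → C-

C-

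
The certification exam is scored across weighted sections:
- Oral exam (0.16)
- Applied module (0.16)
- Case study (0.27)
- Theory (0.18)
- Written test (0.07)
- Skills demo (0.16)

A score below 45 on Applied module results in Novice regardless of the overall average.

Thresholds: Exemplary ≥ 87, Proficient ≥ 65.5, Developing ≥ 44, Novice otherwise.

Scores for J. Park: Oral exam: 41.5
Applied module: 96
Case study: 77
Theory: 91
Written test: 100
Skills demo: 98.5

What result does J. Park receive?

Applied module score 96 ≥ 45: minimum met.
Weighted total:
  Oral exam 41.5 × 0.16 = 6.64
  Applied module 96 × 0.16 = 15.36
  Case study 77 × 0.27 = 20.79
  Theory 91 × 0.18 = 16.38
  Written test 100 × 0.07 = 7
  Skills demo 98.5 × 0.16 = 15.76
Sum = 81.93
81.93 is ≥ 65.5 and < 87 → Proficient

Proficient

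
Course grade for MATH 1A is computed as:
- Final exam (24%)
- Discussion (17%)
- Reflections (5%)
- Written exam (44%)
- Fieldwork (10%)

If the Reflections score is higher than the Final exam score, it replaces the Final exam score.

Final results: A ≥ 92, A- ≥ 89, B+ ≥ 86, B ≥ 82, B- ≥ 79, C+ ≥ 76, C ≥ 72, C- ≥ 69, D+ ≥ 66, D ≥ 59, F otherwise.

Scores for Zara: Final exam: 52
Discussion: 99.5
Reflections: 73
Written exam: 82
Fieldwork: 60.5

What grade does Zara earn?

Reflections (73) > Final exam (52), so Final exam counts as 73.
Weighted total:
  Final exam 73 × 0.24 = 17.52
  Discussion 99.5 × 0.17 = 16.915
  Reflections 73 × 0.05 = 3.65
  Written exam 82 × 0.44 = 36.08
  Fieldwork 60.5 × 0.1 = 6.05
Sum = 80.215
80.215 is ≥ 79 and < 82 → B-

B-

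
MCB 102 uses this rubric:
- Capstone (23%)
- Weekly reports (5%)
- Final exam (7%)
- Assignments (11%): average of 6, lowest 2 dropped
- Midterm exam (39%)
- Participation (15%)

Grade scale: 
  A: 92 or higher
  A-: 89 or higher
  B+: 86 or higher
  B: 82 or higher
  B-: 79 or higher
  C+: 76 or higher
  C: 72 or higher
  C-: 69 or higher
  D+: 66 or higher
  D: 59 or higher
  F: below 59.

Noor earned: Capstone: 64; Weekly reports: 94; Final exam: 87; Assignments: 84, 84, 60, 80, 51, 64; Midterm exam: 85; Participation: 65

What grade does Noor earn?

C+

Assignments: drop 51, 60 → average of remaining 4 = 312/4 = 78
Weighted total:
  Capstone 64 × 0.23 = 14.72
  Weekly reports 94 × 0.05 = 4.7
  Final exam 87 × 0.07 = 6.09
  Assignments 78 × 0.11 = 8.58
  Midterm exam 85 × 0.39 = 33.15
  Participation 65 × 0.15 = 9.75
Sum = 76.99
76.99 is ≥ 76 and < 79 → C+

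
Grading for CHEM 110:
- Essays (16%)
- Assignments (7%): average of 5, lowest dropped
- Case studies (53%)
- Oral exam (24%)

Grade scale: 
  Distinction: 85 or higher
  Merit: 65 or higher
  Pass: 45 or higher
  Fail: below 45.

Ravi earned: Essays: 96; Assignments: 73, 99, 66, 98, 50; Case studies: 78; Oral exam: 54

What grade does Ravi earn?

Assignments: drop 50 → average of remaining 4 = 336/4 = 84
Weighted total:
  Essays 96 × 0.16 = 15.36
  Assignments 84 × 0.07 = 5.88
  Case studies 78 × 0.53 = 41.34
  Oral exam 54 × 0.24 = 12.96
Sum = 75.54
75.54 is ≥ 65 and < 85 → Merit

Merit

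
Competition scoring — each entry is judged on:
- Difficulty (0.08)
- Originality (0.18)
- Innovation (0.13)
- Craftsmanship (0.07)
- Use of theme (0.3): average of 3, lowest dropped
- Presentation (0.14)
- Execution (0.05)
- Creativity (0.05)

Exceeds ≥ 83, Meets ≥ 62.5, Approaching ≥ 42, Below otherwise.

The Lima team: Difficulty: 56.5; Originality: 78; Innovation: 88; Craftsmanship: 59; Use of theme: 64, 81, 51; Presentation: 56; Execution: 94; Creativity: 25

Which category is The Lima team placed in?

Meets

Use of theme: drop 51 → average of remaining 2 = 145/2 = 72.5
Weighted total:
  Difficulty 56.5 × 0.08 = 4.52
  Originality 78 × 0.18 = 14.04
  Innovation 88 × 0.13 = 11.44
  Craftsmanship 59 × 0.07 = 4.13
  Use of theme 72.5 × 0.3 = 21.75
  Presentation 56 × 0.14 = 7.84
  Execution 94 × 0.05 = 4.7
  Creativity 25 × 0.05 = 1.25
Sum = 69.67
69.67 is ≥ 62.5 and < 83 → Meets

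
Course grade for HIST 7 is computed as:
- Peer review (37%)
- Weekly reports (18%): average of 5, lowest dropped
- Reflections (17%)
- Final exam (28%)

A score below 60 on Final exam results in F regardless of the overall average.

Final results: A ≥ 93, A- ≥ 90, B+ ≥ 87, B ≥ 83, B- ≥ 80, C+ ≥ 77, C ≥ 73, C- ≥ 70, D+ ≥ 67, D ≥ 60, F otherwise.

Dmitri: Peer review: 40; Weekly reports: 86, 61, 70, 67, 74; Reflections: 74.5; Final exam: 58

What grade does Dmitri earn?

Weekly reports: drop 61 → average of remaining 4 = 297/4 = 74.25
Final exam score 58 < 60: minimum not met.
Weighted total:
  Peer review 40 × 0.37 = 14.8
  Weekly reports 74.25 × 0.18 = 13.365
  Reflections 74.5 × 0.17 = 12.665
  Final exam 58 × 0.28 = 16.24
Sum = 57.07
Because the Final exam minimum was not met, the result is F.

F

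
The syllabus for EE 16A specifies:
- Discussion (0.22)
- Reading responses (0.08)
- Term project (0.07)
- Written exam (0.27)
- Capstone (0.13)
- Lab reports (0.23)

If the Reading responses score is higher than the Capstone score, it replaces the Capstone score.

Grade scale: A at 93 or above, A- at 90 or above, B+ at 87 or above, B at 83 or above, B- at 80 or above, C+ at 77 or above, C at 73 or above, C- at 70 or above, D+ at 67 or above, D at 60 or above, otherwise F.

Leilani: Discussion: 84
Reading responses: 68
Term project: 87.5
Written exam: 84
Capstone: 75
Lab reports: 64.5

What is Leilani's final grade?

C+

Reading responses (68) ≤ Capstone (75), so Capstone stays at 75.
Weighted total:
  Discussion 84 × 0.22 = 18.48
  Reading responses 68 × 0.08 = 5.44
  Term project 87.5 × 0.07 = 6.125
  Written exam 84 × 0.27 = 22.68
  Capstone 75 × 0.13 = 9.75
  Lab reports 64.5 × 0.23 = 14.835
Sum = 77.31
77.31 is ≥ 77 and < 80 → C+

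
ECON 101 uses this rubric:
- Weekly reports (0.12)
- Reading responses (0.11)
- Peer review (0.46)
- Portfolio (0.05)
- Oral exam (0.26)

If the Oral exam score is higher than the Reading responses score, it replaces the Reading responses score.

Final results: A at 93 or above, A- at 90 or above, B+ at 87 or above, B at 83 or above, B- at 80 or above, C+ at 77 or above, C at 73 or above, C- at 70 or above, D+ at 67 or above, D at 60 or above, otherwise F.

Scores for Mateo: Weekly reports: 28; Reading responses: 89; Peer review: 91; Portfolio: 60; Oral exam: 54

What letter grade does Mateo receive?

C-

Oral exam (54) ≤ Reading responses (89), so Reading responses stays at 89.
Weighted total:
  Weekly reports 28 × 0.12 = 3.36
  Reading responses 89 × 0.11 = 9.79
  Peer review 91 × 0.46 = 41.86
  Portfolio 60 × 0.05 = 3
  Oral exam 54 × 0.26 = 14.04
Sum = 72.05
72.05 is ≥ 70 and < 73 → C-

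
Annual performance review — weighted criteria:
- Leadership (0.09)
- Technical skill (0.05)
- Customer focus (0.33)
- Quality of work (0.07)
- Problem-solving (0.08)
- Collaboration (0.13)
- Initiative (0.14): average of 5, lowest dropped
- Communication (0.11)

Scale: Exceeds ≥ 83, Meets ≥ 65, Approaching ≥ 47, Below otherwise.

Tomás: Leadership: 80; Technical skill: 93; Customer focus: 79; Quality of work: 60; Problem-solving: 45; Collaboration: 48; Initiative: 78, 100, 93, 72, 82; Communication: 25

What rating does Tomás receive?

Meets

Initiative: drop 72 → average of remaining 4 = 353/4 = 88.25
Weighted total:
  Leadership 80 × 0.09 = 7.2
  Technical skill 93 × 0.05 = 4.65
  Customer focus 79 × 0.33 = 26.07
  Quality of work 60 × 0.07 = 4.2
  Problem-solving 45 × 0.08 = 3.6
  Collaboration 48 × 0.13 = 6.24
  Initiative 88.25 × 0.14 = 12.355
  Communication 25 × 0.11 = 2.75
Sum = 67.065
67.065 is ≥ 65 and < 83 → Meets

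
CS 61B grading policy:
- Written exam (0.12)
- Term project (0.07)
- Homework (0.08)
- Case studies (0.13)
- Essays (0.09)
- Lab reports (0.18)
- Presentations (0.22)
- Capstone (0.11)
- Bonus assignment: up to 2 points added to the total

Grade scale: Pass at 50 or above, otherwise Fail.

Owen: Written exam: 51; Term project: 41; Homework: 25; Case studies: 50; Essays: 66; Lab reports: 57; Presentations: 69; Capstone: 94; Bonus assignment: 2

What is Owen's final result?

Pass

Weighted total:
  Written exam 51 × 0.12 = 6.12
  Term project 41 × 0.07 = 2.87
  Homework 25 × 0.08 = 2
  Case studies 50 × 0.13 = 6.5
  Essays 66 × 0.09 = 5.94
  Lab reports 57 × 0.18 = 10.26
  Presentations 69 × 0.22 = 15.18
  Capstone 94 × 0.11 = 10.34
Sum = 59.21
Bonus assignment: 59.21 + 2 = 61.21
61.21 ≥ 50 → Pass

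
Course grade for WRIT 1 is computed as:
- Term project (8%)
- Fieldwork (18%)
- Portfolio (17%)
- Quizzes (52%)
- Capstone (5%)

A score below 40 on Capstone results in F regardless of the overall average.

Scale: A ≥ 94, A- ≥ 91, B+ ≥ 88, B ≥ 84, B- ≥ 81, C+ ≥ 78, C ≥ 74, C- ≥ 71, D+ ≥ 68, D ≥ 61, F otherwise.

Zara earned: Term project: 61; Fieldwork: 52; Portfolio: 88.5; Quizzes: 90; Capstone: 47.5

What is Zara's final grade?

Capstone score 47.5 ≥ 40: minimum met.
Weighted total:
  Term project 61 × 0.08 = 4.88
  Fieldwork 52 × 0.18 = 9.36
  Portfolio 88.5 × 0.17 = 15.045
  Quizzes 90 × 0.52 = 46.8
  Capstone 47.5 × 0.05 = 2.375
Sum = 78.46
78.46 is ≥ 78 and < 81 → C+

C+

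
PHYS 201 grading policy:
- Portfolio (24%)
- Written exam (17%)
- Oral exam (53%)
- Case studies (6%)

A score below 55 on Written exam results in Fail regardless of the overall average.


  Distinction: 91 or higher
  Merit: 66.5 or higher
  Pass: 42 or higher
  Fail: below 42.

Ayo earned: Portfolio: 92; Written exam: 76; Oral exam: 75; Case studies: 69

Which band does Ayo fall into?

Written exam score 76 ≥ 55: minimum met.
Weighted total:
  Portfolio 92 × 0.24 = 22.08
  Written exam 76 × 0.17 = 12.92
  Oral exam 75 × 0.53 = 39.75
  Case studies 69 × 0.06 = 4.14
Sum = 78.89
78.89 is ≥ 66.5 and < 91 → Merit

Merit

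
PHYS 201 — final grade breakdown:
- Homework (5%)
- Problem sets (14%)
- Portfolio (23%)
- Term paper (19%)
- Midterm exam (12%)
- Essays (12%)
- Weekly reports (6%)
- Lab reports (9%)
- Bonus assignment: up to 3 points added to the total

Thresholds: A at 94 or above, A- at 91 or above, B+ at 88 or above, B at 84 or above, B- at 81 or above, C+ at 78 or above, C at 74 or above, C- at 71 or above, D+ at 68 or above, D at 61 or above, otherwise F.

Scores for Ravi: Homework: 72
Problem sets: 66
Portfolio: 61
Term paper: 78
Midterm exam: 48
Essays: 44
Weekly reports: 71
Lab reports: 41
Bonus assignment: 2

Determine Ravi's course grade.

D

Weighted total:
  Homework 72 × 0.05 = 3.6
  Problem sets 66 × 0.14 = 9.24
  Portfolio 61 × 0.23 = 14.03
  Term paper 78 × 0.19 = 14.82
  Midterm exam 48 × 0.12 = 5.76
  Essays 44 × 0.12 = 5.28
  Weekly reports 71 × 0.06 = 4.26
  Lab reports 41 × 0.09 = 3.69
Sum = 60.68
Bonus assignment: 60.68 + 2 = 62.68
62.68 is ≥ 61 and < 68 → D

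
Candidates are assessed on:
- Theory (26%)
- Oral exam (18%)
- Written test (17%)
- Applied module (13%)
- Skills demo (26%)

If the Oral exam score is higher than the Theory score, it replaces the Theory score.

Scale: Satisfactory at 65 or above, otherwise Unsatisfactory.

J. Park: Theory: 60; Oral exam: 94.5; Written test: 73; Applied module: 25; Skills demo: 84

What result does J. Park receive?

Oral exam (94.5) > Theory (60), so Theory counts as 94.5.
Weighted total:
  Theory 94.5 × 0.26 = 24.57
  Oral exam 94.5 × 0.18 = 17.01
  Written test 73 × 0.17 = 12.41
  Applied module 25 × 0.13 = 3.25
  Skills demo 84 × 0.26 = 21.84
Sum = 79.08
79.08 ≥ 65 → Satisfactory

Satisfactory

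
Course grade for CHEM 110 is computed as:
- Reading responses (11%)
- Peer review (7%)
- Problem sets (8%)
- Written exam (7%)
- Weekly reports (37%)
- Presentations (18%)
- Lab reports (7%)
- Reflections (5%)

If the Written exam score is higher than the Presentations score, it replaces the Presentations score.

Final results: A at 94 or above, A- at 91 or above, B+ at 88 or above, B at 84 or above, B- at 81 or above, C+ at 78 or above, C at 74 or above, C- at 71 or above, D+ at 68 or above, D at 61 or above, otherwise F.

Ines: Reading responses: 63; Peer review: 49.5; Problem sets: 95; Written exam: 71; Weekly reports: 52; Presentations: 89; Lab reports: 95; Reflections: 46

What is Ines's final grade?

Written exam (71) ≤ Presentations (89), so Presentations stays at 89.
Weighted total:
  Reading responses 63 × 0.11 = 6.93
  Peer review 49.5 × 0.07 = 3.465
  Problem sets 95 × 0.08 = 7.6
  Written exam 71 × 0.07 = 4.97
  Weekly reports 52 × 0.37 = 19.24
  Presentations 89 × 0.18 = 16.02
  Lab reports 95 × 0.07 = 6.65
  Reflections 46 × 0.05 = 2.3
Sum = 67.175
67.175 is ≥ 61 and < 68 → D

D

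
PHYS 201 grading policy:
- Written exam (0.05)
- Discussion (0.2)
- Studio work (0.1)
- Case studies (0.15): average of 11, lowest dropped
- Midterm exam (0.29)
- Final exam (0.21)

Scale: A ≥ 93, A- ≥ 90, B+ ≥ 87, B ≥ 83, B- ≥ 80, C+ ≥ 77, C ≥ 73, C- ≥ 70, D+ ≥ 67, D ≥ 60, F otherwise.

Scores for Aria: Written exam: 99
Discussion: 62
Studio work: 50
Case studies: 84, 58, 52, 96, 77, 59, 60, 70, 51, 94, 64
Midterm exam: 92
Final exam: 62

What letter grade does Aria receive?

C-

Case studies: drop 51 → average of remaining 10 = 714/10 = 71.4
Weighted total:
  Written exam 99 × 0.05 = 4.95
  Discussion 62 × 0.2 = 12.4
  Studio work 50 × 0.1 = 5
  Case studies 71.4 × 0.15 = 10.71
  Midterm exam 92 × 0.29 = 26.68
  Final exam 62 × 0.21 = 13.02
Sum = 72.76
72.76 is ≥ 70 and < 73 → C-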